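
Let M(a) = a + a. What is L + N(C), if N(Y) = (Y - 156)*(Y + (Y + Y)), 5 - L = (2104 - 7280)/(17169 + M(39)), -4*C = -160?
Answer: -239986829/17247 ≈ -13915.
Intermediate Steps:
C = 40 (C = -¼*(-160) = 40)
M(a) = 2*a
L = 91411/17247 (L = 5 - (2104 - 7280)/(17169 + 2*39) = 5 - (-5176)/(17169 + 78) = 5 - (-5176)/17247 = 5 - 1*(-5176/17247) = 5 + 5176/17247 = 91411/17247 ≈ 5.3001)
N(Y) = 3*Y*(-156 + Y) (N(Y) = (-156 + Y)*(Y + 2*Y) = (-156 + Y)*(3*Y) = 3*Y*(-156 + Y))
L + N(C) = 91411/17247 + 3*40*(-156 + 40) = 91411/17247 + 3*40*(-116) = 91411/17247 - 13920 = -239986829/17247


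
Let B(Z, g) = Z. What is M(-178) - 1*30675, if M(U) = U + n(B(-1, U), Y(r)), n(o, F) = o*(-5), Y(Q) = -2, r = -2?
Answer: -30848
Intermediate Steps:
n(o, F) = -5*o
M(U) = 5 + U (M(U) = U - 5*(-1) = U + 5 = 5 + U)
M(-178) - 1*30675 = (5 - 178) - 1*30675 = -173 - 30675 = -30848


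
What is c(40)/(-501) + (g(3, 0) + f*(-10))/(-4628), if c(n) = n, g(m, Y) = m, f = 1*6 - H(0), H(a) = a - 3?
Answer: -141533/2318628 ≈ -0.061042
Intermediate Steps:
H(a) = -3 + a
f = 9 (f = 1*6 - (-3 + 0) = 6 - 1*(-3) = 6 + 3 = 9)
c(40)/(-501) + (g(3, 0) + f*(-10))/(-4628) = 40/(-501) + (3 + 9*(-10))/(-4628) = 40*(-1/501) + (3 - 90)*(-1/4628) = -40/501 - 87*(-1/4628) = -40/501 + 87/4628 = -141533/2318628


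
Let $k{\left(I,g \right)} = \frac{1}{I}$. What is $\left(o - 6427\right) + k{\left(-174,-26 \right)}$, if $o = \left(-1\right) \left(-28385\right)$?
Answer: $\frac{3820691}{174} \approx 21958.0$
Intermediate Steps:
$o = 28385$
$\left(o - 6427\right) + k{\left(-174,-26 \right)} = \left(28385 - 6427\right) + \frac{1}{-174} = 21958 - \frac{1}{174} = \frac{3820691}{174}$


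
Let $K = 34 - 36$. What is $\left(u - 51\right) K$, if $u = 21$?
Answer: $60$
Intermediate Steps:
$K = -2$ ($K = 34 - 36 = -2$)
$\left(u - 51\right) K = \left(21 - 51\right) \left(-2\right) = \left(-30\right) \left(-2\right) = 60$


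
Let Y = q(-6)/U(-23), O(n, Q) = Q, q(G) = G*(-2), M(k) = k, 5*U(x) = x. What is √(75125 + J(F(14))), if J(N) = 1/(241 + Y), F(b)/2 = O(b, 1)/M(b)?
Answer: 3*√250944968026/5483 ≈ 274.09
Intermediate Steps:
U(x) = x/5
q(G) = -2*G
Y = -60/23 (Y = (-2*(-6))/(((⅕)*(-23))) = 12/(-23/5) = 12*(-5/23) = -60/23 ≈ -2.6087)
F(b) = 2/b (F(b) = 2*(1/b) = 2/b)
J(N) = 23/5483 (J(N) = 1/(241 - 60/23) = 1/(5483/23) = 23/5483)
√(75125 + J(F(14))) = √(75125 + 23/5483) = √(411910398/5483) = 3*√250944968026/5483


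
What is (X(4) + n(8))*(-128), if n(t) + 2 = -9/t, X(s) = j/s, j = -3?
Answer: 496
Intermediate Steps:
X(s) = -3/s
n(t) = -2 - 9/t
(X(4) + n(8))*(-128) = (-3/4 + (-2 - 9/8))*(-128) = (-3/4 - 25/8)*(-128) = -31/8*(-128) = 496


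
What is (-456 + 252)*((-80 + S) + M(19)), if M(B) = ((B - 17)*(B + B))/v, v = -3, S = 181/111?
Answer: 782748/37 ≈ 21155.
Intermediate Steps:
S = 181/111 (S = 181*(1/111) = 181/111 ≈ 1.6306)
M(B) = -2*B*(-17 + B)/3 (M(B) = ((B - 17)*(B + B))/(-3) = ((-17 + B)*(2*B))*(-⅓) = (2*B*(-17 + B))*(-⅓) = -2*B*(-17 + B)/3)
(-456 + 252)*((-80 + S) + M(19)) = (-456 + 252)*((-80 + 181/111) + (⅔)*19*(17 - 1*19)) = -204*(-8699/111 + (⅔)*19*(17 - 19)) = -204*(-8699/111 + (⅔)*19*(-2)) = -204*(-8699/111 - 76/3) = -204*(-3837/37) = 782748/37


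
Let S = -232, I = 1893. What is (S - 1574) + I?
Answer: 87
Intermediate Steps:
(S - 1574) + I = (-232 - 1574) + 1893 = -1806 + 1893 = 87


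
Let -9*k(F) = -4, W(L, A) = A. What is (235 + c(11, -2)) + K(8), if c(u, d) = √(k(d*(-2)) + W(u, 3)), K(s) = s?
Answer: 243 + √31/3 ≈ 244.86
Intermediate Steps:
k(F) = 4/9 (k(F) = -⅑*(-4) = 4/9)
c(u, d) = √31/3 (c(u, d) = √(4/9 + 3) = √(31/9) = √31/3)
(235 + c(11, -2)) + K(8) = (235 + √31/3) + 8 = 243 + √31/3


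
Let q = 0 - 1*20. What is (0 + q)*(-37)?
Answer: 740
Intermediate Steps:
q = -20 (q = 0 - 20 = -20)
(0 + q)*(-37) = (0 - 20)*(-37) = -20*(-37) = 740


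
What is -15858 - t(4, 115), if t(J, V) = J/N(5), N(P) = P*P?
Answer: -396454/25 ≈ -15858.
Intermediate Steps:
N(P) = P**2
t(J, V) = J/25 (t(J, V) = J/(5**2) = J/25)
-15858 - t(4, 115) = -15858 - 4/25 = -396454/25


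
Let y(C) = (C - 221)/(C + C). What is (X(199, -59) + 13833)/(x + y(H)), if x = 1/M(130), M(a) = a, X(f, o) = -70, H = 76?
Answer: -135978440/9349 ≈ -14545.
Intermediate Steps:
y(C) = (-221 + C)/(2*C) (y(C) = (-221 + C)/((2*C)) = (-221 + C)*(1/(2*C)) = (-221 + C)/(2*C))
x = 1/130 ≈ 0.0076923
(X(199, -59) + 13833)/(x + y(H)) = (-70 + 13833)/(1/130 + (½)*(-221 + 76)/76) = 13763/(1/130 + (½)*(1/76)*(-145)) = 13763/(1/130 - 145/152) = 13763/(-9349/9880) = 13763*(-9880/9349) = -135978440/9349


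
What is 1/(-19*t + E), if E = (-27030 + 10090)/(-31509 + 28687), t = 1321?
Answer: -1411/35406219 ≈ -3.9852e-5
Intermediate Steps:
E = 8470/1411 (E = -16940/(-2822) = -16940*(-1/2822) = 8470/1411 ≈ 6.0028)
1/(-19*t + E) = 1/(-19*1321 + 8470/1411) = 1/(-25099 + 8470/1411) = 1/(-35406219/1411) = -1411/35406219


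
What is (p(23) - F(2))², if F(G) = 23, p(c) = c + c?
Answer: 529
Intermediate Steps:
p(c) = 2*c
(p(23) - F(2))² = (2*23 - 1*23)² = (46 - 23)² = 23² = 529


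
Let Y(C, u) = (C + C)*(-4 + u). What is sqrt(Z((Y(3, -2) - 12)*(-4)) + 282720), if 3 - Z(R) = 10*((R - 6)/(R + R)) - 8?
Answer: sqrt(18094474)/8 ≈ 531.72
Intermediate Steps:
Y(C, u) = 2*C*(-4 + u) (Y(C, u) = (2*C)*(-4 + u) = 2*C*(-4 + u))
Z(R) = 11 - 5*(-6 + R)/R (Z(R) = 3 - (10*((R - 6)/(R + R)) - 8) = 3 - (10*((-6 + R)/((2*R))) - 8) = 3 - (10*((-6 + R)*(1/(2*R))) - 8) = 3 - (10*((-6 + R)/(2*R)) - 8) = 3 - (5*(-6 + R)/R - 8) = 3 - (-8 + 5*(-6 + R)/R) = 3 + (8 - 5*(-6 + R)/R) = 11 - 5*(-6 + R)/R)
sqrt(Z((Y(3, -2) - 12)*(-4)) + 282720) = sqrt((6 + 30/(((2*3*(-4 - 2) - 12)*(-4)))) + 282720) = sqrt((6 + 30/(((2*3*(-6) - 12)*(-4)))) + 282720) = sqrt((6 + 30/(((-36 - 12)*(-4)))) + 282720) = sqrt((6 + 30/((-48*(-4)))) + 282720) = sqrt((6 + 30/192) + 282720) = sqrt((6 + 30*(1/192)) + 282720) = sqrt((6 + 5/32) + 282720) = sqrt(197/32 + 282720) = sqrt(9047237/32) = sqrt(18094474)/8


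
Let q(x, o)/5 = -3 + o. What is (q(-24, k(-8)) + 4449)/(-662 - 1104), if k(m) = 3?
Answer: -4449/1766 ≈ -2.5193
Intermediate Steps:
q(x, o) = -15 + 5*o (q(x, o) = 5*(-3 + o) = -15 + 5*o)
(q(-24, k(-8)) + 4449)/(-662 - 1104) = ((-15 + 5*3) + 4449)/(-662 - 1104) = ((-15 + 15) + 4449)/(-1766) = (0 + 4449)*(-1/1766) = 4449*(-1/1766) = -4449/1766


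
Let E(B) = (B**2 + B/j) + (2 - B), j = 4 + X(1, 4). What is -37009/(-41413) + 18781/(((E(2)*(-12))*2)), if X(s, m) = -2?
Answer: -773336473/4969560 ≈ -155.61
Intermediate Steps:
j = 2 (j = 4 - 2 = 2)
E(B) = 2 + B**2 - B/2 (E(B) = (B**2 + B/2) + (2 - B) = 2 + B**2 - B/2)
-37009/(-41413) + 18781/(((E(2)*(-12))*2)) = -37009/(-41413) + 18781/((((2 + 2**2 - 1/2*2)*(-12))*2)) = -37009*(-1/41413) + 18781/((((2 + 4 - 1)*(-12))*2)) = 37009/41413 + 18781/(((5*(-12))*2)) = 37009/41413 + 18781/((-60*2)) = 37009/41413 + 18781/(-120) = 37009/41413 + 18781*(-1/120) = 37009/41413 - 18781/120 = -773336473/4969560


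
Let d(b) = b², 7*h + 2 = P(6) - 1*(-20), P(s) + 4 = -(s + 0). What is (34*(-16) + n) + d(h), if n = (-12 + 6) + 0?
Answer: -26886/49 ≈ -548.69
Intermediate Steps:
P(s) = -4 - s (P(s) = -4 - (s + 0) = -4 - s)
n = -6 (n = -6 + 0 = -6)
h = 8/7 (h = -2/7 + ((-4 - 1*6) - 1*(-20))/7 = -2/7 + ((-4 - 6) + 20)/7 = -2/7 + (-10 + 20)/7 = -2/7 + (⅐)*10 = -2/7 + 10/7 = 8/7 ≈ 1.1429)
(34*(-16) + n) + d(h) = (34*(-16) - 6) + (8/7)² = (-544 - 6) + 64/49 = -550 + 64/49 = -26886/49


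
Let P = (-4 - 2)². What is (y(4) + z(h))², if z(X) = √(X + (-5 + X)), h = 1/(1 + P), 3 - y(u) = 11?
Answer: (296 - I*√6771)²/1369 ≈ 59.054 - 35.583*I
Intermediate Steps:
y(u) = -8 (y(u) = 3 - 1*11 = 3 - 11 = -8)
P = 36 (P = (-6)² = 36)
h = 1/37 (h = 1/(1 + 36) = 1/37 ≈ 0.027027)
z(X) = √(-5 + 2*X)
(y(4) + z(h))² = (-8 + √(-5 + 2*(1/37)))² = (-8 + √(-5 + 2/37))² = (-8 + √(-183/37))² = (-8 + I*√6771/37)²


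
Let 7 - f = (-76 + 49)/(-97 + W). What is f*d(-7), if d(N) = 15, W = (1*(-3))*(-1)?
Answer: 9465/94 ≈ 100.69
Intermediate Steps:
W = 3 (W = -3*(-1) = 3)
f = 631/94 (f = 7 - (-76 + 49)/(-97 + 3) = 7 - (-27)/(-94) = 7 - (-27)*(-1)/94 = 7 - 1*27/94 = 7 - 27/94 = 631/94 ≈ 6.7128)
f*d(-7) = (631/94)*15 = 9465/94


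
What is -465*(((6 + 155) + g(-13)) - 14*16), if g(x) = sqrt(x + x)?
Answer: 29295 - 465*I*sqrt(26) ≈ 29295.0 - 2371.0*I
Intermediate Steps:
g(x) = sqrt(2)*sqrt(x) (g(x) = sqrt(2*x) = sqrt(2)*sqrt(x))
-465*(((6 + 155) + g(-13)) - 14*16) = -465*(((6 + 155) + sqrt(2)*sqrt(-13)) - 14*16) = -465*((161 + sqrt(2)*(I*sqrt(13))) - 224) = -465*((161 + I*sqrt(26)) - 224) = -465*(-63 + I*sqrt(26)) = 29295 - 465*I*sqrt(26)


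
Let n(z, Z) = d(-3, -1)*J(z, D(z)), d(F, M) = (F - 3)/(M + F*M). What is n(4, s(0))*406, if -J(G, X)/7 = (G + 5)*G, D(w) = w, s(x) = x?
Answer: 306936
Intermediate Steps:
d(F, M) = (-3 + F)/(M + F*M)
J(G, X) = -7*G*(5 + G) (J(G, X) = -7*(G + 5)*G = -7*(5 + G)*G = -7*G*(5 + G))
n(z, Z) = 21*z*(5 + z) (n(z, Z) = ((-3 - 3)/((-1)*(1 - 3)))*(-7*z*(5 + z)) = (-1*(-6)/(-2))*(-7*z*(5 + z)) = (-1*(-½)*(-6))*(-7*z*(5 + z)) = -(-21)*z*(5 + z) = 21*z*(5 + z))
n(4, s(0))*406 = (21*4*(5 + 4))*406 = (21*4*9)*406 = 756*406 = 306936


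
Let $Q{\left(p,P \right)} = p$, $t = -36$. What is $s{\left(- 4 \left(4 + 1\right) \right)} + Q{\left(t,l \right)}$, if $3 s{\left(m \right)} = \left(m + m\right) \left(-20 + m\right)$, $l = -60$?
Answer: $\frac{1492}{3} \approx 497.33$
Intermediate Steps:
$s{\left(m \right)} = \frac{2 m \left(-20 + m\right)}{3}$ ($s{\left(m \right)} = \frac{\left(m + m\right) \left(-20 + m\right)}{3} = \frac{2 m \left(-20 + m\right)}{3}$)
$s{\left(- 4 \left(4 + 1\right) \right)} + Q{\left(t,l \right)} = \frac{2 \left(- 4 \left(4 + 1\right)\right) \left(-20 - 4 \left(4 + 1\right)\right)}{3} - 36 = \frac{2 \left(\left(-4\right) 5\right) \left(-20 - 20\right)}{3} - 36 = \frac{2}{3} \left(-20\right) \left(-20 - 20\right) - 36 = \frac{2}{3} \left(-20\right) \left(-40\right) - 36 = \frac{1600}{3} - 36 = \frac{1492}{3}$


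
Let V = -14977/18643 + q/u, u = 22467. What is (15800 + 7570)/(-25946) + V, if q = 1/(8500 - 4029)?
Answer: -41399452670321093/24294388537757523 ≈ -1.7041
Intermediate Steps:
q = 1/4471 ≈ 0.00022366
V = -1504438987346/1872688548351 (V = -14977/18643 + (1/4471)/22467 = -14977*1/18643 + (1/4471)*(1/22467) = -14977/18643 + 1/100449957 = -1504438987346/1872688548351 ≈ -0.80336)
(15800 + 7570)/(-25946) + V = (15800 + 7570)/(-25946) - 1504438987346/1872688548351 = 23370*(-1/25946) - 1504438987346/1872688548351 = -11685/12973 - 1504438987346/1872688548351 = -41399452670321093/24294388537757523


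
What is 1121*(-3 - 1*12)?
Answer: -16815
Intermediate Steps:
1121*(-3 - 1*12) = 1121*(-3 - 12) = 1121*(-15) = -16815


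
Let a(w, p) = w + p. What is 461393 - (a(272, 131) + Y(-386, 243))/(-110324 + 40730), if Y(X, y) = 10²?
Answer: 32110184945/69594 ≈ 4.6139e+5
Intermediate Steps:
Y(X, y) = 100
a(w, p) = p + w
461393 - (a(272, 131) + Y(-386, 243))/(-110324 + 40730) = 461393 - ((131 + 272) + 100)/(-110324 + 40730) = 461393 - (403 + 100)/(-69594) = 461393 - 503*(-1)/69594 = 461393 - 1*(-503/69594) = 461393 + 503/69594 = 32110184945/69594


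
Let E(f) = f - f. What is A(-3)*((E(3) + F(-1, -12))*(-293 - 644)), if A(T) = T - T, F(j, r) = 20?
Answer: 0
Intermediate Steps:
E(f) = 0
A(T) = 0
A(-3)*((E(3) + F(-1, -12))*(-293 - 644)) = 0*((0 + 20)*(-293 - 644)) = 0*(20*(-937)) = 0*(-18740) = 0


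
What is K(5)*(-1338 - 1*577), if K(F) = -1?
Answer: 1915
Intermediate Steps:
K(5)*(-1338 - 1*577) = -(-1338 - 1*577) = -(-1338 - 577) = -1*(-1915) = 1915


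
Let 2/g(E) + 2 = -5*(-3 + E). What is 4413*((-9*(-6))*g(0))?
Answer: 476604/13 ≈ 36662.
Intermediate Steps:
g(E) = 2/(13 - 5*E) (g(E) = 2/(-2 - 5*(-3 + E)) = 2/(-2 + (15 - 5*E)) = 2/(13 - 5*E))
4413*((-9*(-6))*g(0)) = 4413*((-9*(-6))*(-2/(-13 + 5*0))) = 4413*(54*(-2/(-13 + 0))) = 4413*(54*(-2/(-13))) = 4413*(54*(-2*(-1/13))) = 4413*(54*(2/13)) = 4413*(108/13) = 476604/13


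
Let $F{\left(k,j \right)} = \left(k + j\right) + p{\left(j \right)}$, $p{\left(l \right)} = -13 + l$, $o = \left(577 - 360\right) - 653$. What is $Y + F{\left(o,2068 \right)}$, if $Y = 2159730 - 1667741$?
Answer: $495676$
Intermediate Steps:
$o = -436$ ($o = 217 - 653 = -436$)
$F{\left(k,j \right)} = -13 + k + 2 j$ ($F{\left(k,j \right)} = \left(k + j\right) + \left(-13 + j\right) = \left(j + k\right) + \left(-13 + j\right) = -13 + k + 2 j$)
$Y = 491989$ ($Y = 2159730 - 1667741 = 491989$)
$Y + F{\left(o,2068 \right)} = 491989 - -3687 = 491989 + 3687 = 495676$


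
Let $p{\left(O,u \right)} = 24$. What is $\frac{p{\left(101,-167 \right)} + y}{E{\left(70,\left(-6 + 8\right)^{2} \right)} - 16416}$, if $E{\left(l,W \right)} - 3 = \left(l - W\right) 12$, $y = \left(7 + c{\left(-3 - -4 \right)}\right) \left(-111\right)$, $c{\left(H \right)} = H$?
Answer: $\frac{288}{5207} \approx 0.05531$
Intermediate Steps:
$y = -888$ ($y = \left(7 - -1\right) \left(-111\right) = \left(7 + \left(-3 + 4\right)\right) \left(-111\right) = \left(7 + 1\right) \left(-111\right) = 8 \left(-111\right) = -888$)
$E{\left(l,W \right)} = 3 - 12 W + 12 l$ ($E{\left(l,W \right)} = 3 + \left(l - W\right) 12 = 3 - \left(- 12 l + 12 W\right) = 3 - 12 W + 12 l$)
$\frac{p{\left(101,-167 \right)} + y}{E{\left(70,\left(-6 + 8\right)^{2} \right)} - 16416} = \frac{24 - 888}{\left(3 - 12 \left(-6 + 8\right)^{2} + 12 \cdot 70\right) - 16416} = - \frac{864}{\left(3 - 12 \cdot 2^{2} + 840\right) - 16416} = - \frac{864}{\left(3 - 48 + 840\right) - 16416} = - \frac{864}{795 - 16416} = - \frac{864}{-15621} = \left(-864\right) \left(- \frac{1}{15621}\right) = \frac{288}{5207}$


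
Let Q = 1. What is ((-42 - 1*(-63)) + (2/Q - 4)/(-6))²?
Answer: 4096/9 ≈ 455.11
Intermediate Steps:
((-42 - 1*(-63)) + (2/Q - 4)/(-6))² = ((-42 - 1*(-63)) + (2/1 - 4)/(-6))² = ((-42 + 63) - (2*1 - 4)/6)² = (21 - (2 - 4)/6)² = (21 - ⅙*(-2))² = (21 + ⅓)² = (64/3)² = 4096/9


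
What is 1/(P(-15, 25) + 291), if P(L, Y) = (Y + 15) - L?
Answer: 1/346 ≈ 0.0028902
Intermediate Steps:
P(L, Y) = 15 + Y - L (P(L, Y) = (15 + Y) - L = 15 + Y - L)
1/(P(-15, 25) + 291) = 1/((15 + 25 - 1*(-15)) + 291) = 1/((15 + 25 + 15) + 291) = 1/(55 + 291) = 1/346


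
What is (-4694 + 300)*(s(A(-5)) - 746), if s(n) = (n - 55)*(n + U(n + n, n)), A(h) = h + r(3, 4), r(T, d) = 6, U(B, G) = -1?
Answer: 3277924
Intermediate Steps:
A(h) = 6 + h (A(h) = h + 6 = 6 + h)
s(n) = (-1 + n)*(-55 + n) (s(n) = (n - 55)*(n - 1) = (-55 + n)*(-1 + n) = (-1 + n)*(-55 + n))
(-4694 + 300)*(s(A(-5)) - 746) = (-4694 + 300)*((55 + (6 - 5)**2 - 56*(6 - 5)) - 746) = -4394*((55 + 1**2 - 56*1) - 746) = -4394*((55 + 1 - 56) - 746) = -4394*(0 - 746) = -4394*(-746) = 3277924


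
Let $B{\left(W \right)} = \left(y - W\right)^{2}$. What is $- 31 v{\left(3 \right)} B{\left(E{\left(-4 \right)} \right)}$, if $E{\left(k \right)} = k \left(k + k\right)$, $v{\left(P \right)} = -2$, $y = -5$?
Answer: $84878$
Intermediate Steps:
$E{\left(k \right)} = 2 k^{2}$ ($E{\left(k \right)} = k 2 k = 2 k^{2}$)
$B{\left(W \right)} = \left(-5 - W\right)^{2}$
$- 31 v{\left(3 \right)} B{\left(E{\left(-4 \right)} \right)} = \left(-31\right) \left(-2\right) \left(5 + 2 \left(-4\right)^{2}\right)^{2} = 62 \left(5 + 2 \cdot 16\right)^{2} = 62 \left(5 + 32\right)^{2} = 62 \cdot 37^{2} = 62 \cdot 1369 = 84878$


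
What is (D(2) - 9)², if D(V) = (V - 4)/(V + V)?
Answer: 361/4 ≈ 90.250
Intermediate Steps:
D(V) = (-4 + V)/(2*V) (D(V) = (-4 + V)/((2*V)) = (-4 + V)*(1/(2*V)) = (-4 + V)/(2*V))
(D(2) - 9)² = ((½)*(-4 + 2)/2 - 9)² = ((½)*(½)*(-2) - 9)² = (-½ - 9)² = (-19/2)² = 361/4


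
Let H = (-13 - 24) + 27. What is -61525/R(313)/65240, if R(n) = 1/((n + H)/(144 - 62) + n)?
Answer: -319548545/1069936 ≈ -298.66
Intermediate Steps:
H = -10 (H = -37 + 27 = -10)
R(n) = 1/(-5/41 + 83*n/82) (R(n) = 1/((n - 10)/(144 - 62) + n) = 1/((-10 + n)/82 + n) = 1/((-10 + n)*(1/82) + n) = 1/((-5/41 + n/82) + n) = 1/(-5/41 + 83*n/82))
-61525/R(313)/65240 = -61525/(82/(-10 + 83*313))/65240 = -61525/(82/(-10 + 25979))*(1/65240) = -61525/(82/25969)*(1/65240) = -61525/(82*(1/25969))*(1/65240) = -61525/82/25969*(1/65240) = -61525*25969/82*(1/65240) = -1597742725/82*1/65240 = -319548545/1069936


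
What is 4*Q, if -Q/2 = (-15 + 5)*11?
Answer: 880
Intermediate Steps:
Q = 220 (Q = -2*(-15 + 5)*11 = -(-20)*11 = -2*(-110) = 220)
4*Q = 4*220 = 880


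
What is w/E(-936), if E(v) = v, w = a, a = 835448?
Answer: -104431/117 ≈ -892.57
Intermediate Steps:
w = 835448
w/E(-936) = 835448/(-936) = 835448*(-1/936) = -104431/117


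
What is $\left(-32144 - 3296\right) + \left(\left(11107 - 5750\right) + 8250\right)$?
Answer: $-21833$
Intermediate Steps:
$\left(-32144 - 3296\right) + \left(\left(11107 - 5750\right) + 8250\right) = -35440 + \left(5357 + 8250\right) = -35440 + 13607 = -21833$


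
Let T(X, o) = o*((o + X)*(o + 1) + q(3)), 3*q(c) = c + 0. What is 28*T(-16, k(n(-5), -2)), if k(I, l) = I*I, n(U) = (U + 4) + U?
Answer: 746928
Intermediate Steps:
n(U) = 4 + 2*U (n(U) = (4 + U) + U = 4 + 2*U)
q(c) = c/3 (q(c) = (c + 0)/3 = c/3)
k(I, l) = I²
T(X, o) = o*(1 + (1 + o)*(X + o)) (T(X, o) = o*((o + X)*(o + 1) + (⅓)*3) = o*((X + o)*(1 + o) + 1) = o*((1 + o)*(X + o) + 1) = o*(1 + (1 + o)*(X + o)))
28*T(-16, k(n(-5), -2)) = 28*((4 + 2*(-5))²*(1 - 16 + (4 + 2*(-5))² + ((4 + 2*(-5))²)² - 16*(4 + 2*(-5))²)) = 28*((4 - 10)²*(1 - 16 + (4 - 10)² + ((4 - 10)²)² - 16*(4 - 10)²)) = 28*((-6)²*(1 - 16 + (-6)² + ((-6)²)² - 16*(-6)²)) = 28*(36*(1 - 16 + 36 + 36² - 16*36)) = 28*(36*(1 - 16 + 36 + 1296 - 576)) = 28*(36*741) = 28*26676 = 746928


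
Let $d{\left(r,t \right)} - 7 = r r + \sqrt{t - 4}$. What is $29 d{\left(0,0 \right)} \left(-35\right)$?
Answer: $-7105 - 2030 i \approx -7105.0 - 2030.0 i$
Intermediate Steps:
$d{\left(r,t \right)} = 7 + r^{2} + \sqrt{-4 + t}$ ($d{\left(r,t \right)} = 7 + \left(r r + \sqrt{t - 4}\right) = 7 + \left(r^{2} + \sqrt{-4 + t}\right) = 7 + r^{2} + \sqrt{-4 + t}$)
$29 d{\left(0,0 \right)} \left(-35\right) = 29 \left(7 + 0^{2} + \sqrt{-4 + 0}\right) \left(-35\right) = 29 \left(7 + 0 + \sqrt{-4}\right) \left(-35\right) = 29 \left(7 + 0 + 2 i\right) \left(-35\right) = 29 \left(7 + 2 i\right) \left(-35\right) = \left(203 + 58 i\right) \left(-35\right) = -7105 - 2030 i$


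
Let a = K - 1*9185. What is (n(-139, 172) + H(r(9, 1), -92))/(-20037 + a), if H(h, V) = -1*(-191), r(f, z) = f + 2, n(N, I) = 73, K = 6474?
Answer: -6/517 ≈ -0.011605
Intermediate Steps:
r(f, z) = 2 + f
H(h, V) = 191
a = -2711 (a = 6474 - 1*9185 = 6474 - 9185 = -2711)
(n(-139, 172) + H(r(9, 1), -92))/(-20037 + a) = (73 + 191)/(-20037 - 2711) = 264/(-22748) = 264*(-1/22748) = -6/517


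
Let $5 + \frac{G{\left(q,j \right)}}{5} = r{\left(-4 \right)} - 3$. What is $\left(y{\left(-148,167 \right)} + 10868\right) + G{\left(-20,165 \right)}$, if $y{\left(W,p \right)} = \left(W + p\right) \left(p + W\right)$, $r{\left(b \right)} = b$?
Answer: $11169$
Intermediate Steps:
$G{\left(q,j \right)} = -60$ ($G{\left(q,j \right)} = -25 + 5 \left(-4 - 3\right) = -25 + 5 \left(-7\right) = -25 - 35 = -60$)
$y{\left(W,p \right)} = \left(W + p\right)^{2}$ ($y{\left(W,p \right)} = \left(W + p\right) \left(W + p\right) = \left(W + p\right)^{2}$)
$\left(y{\left(-148,167 \right)} + 10868\right) + G{\left(-20,165 \right)} = \left(\left(-148 + 167\right)^{2} + 10868\right) - 60 = \left(19^{2} + 10868\right) - 60 = \left(361 + 10868\right) - 60 = 11229 - 60 = 11169$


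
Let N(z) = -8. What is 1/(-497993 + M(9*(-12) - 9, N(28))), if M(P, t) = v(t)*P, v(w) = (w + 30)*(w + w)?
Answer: -1/456809 ≈ -2.1891e-6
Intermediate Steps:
v(w) = 2*w*(30 + w) (v(w) = (30 + w)*(2*w) = 2*w*(30 + w))
M(P, t) = 2*P*t*(30 + t) (M(P, t) = (2*t*(30 + t))*P = 2*P*t*(30 + t))
1/(-497993 + M(9*(-12) - 9, N(28))) = 1/(-497993 + 2*(9*(-12) - 9)*(-8)*(30 - 8)) = 1/(-497993 + 2*(-108 - 9)*(-8)*22) = 1/(-497993 + 2*(-117)*(-8)*22) = 1/(-497993 + 41184) = 1/(-456809) = -1/456809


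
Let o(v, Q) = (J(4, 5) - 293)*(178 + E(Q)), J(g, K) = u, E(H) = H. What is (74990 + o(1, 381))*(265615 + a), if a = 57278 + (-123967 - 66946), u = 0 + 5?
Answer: -11350543960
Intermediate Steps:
u = 5
J(g, K) = 5
o(v, Q) = -51264 - 288*Q (o(v, Q) = (5 - 293)*(178 + Q) = -288*(178 + Q) = -51264 - 288*Q)
a = -133635 (a = 57278 - 190913 = -133635)
(74990 + o(1, 381))*(265615 + a) = (74990 + (-51264 - 288*381))*(265615 - 133635) = (74990 + (-51264 - 109728))*131980 = (74990 - 160992)*131980 = -86002*131980 = -11350543960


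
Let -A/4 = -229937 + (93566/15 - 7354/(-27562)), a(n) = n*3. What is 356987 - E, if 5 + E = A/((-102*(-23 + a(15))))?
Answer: 3767779477894/10542465 ≈ 3.5739e+5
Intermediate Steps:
a(n) = 3*n
A = 184967755016/206715 (A = -4*(-229937 + (93566/15 - 7354/(-27562))) = -4*(-229937 + (93566*(1/15) - 7354*(-1/27562))) = -4*(-229937 + (93566/15 + 3677/13781)) = -4*(-229937 + 1289488201/206715) = -4*(-46241938754/206715) = 184967755016/206715 ≈ 8.9480e+5)
E = -4256524939/10542465 (E = -5 + 184967755016/(206715*((-102*(-23 + 3*15)))) = -5 + 184967755016/(206715*((-102*(-23 + 45)))) = -5 + 184967755016/(206715*((-102*22))) = -5 + (184967755016/206715)/(-2244) = -5 + (184967755016/206715)*(-1/2244) = -5 - 4203812614/10542465 = -4256524939/10542465 ≈ -403.75)
356987 - E = 356987 - 1*(-4256524939/10542465) = 356987 + 4256524939/10542465 = 3767779477894/10542465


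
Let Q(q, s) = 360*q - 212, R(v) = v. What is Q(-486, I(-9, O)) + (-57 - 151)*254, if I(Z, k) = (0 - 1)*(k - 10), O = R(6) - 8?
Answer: -228004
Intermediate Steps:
O = -2 (O = 6 - 8 = -2)
I(Z, k) = 10 - k (I(Z, k) = -(-10 + k) = 10 - k)
Q(q, s) = -212 + 360*q
Q(-486, I(-9, O)) + (-57 - 151)*254 = (-212 + 360*(-486)) + (-57 - 151)*254 = (-212 - 174960) - 208*254 = -175172 - 52832 = -228004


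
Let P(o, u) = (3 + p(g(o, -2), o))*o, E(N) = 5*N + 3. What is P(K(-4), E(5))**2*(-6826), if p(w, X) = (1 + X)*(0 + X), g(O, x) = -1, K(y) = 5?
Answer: -185837850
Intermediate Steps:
p(w, X) = X*(1 + X) (p(w, X) = (1 + X)*X = X*(1 + X))
E(N) = 3 + 5*N
P(o, u) = o*(3 + o*(1 + o)) (P(o, u) = (3 + o*(1 + o))*o = o*(3 + o*(1 + o)))
P(K(-4), E(5))**2*(-6826) = (5*(3 + 5*(1 + 5)))**2*(-6826) = (5*(3 + 5*6))**2*(-6826) = (5*(3 + 30))**2*(-6826) = (5*33)**2*(-6826) = 165**2*(-6826) = 27225*(-6826) = -185837850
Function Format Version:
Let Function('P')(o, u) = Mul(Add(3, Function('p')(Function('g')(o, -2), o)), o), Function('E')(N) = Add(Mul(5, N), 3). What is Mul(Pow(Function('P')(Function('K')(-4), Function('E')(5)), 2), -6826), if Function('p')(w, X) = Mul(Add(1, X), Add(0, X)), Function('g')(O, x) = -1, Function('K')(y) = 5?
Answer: -185837850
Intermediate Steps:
Function('p')(w, X) = Mul(X, Add(1, X)) (Function('p')(w, X) = Mul(Add(1, X), X) = Mul(X, Add(1, X)))
Function('E')(N) = Add(3, Mul(5, N))
Function('P')(o, u) = Mul(o, Add(3, Mul(o, Add(1, o)))) (Function('P')(o, u) = Mul(Add(3, Mul(o, Add(1, o))), o) = Mul(o, Add(3, Mul(o, Add(1, o)))))
Mul(Pow(Function('P')(Function('K')(-4), Function('E')(5)), 2), -6826) = Mul(Pow(Mul(5, Add(3, Mul(5, Add(1, 5)))), 2), -6826) = Mul(Pow(Mul(5, Add(3, Mul(5, 6))), 2), -6826) = Mul(Pow(Mul(5, Add(3, 30)), 2), -6826) = Mul(Pow(Mul(5, 33), 2), -6826) = Mul(Pow(165, 2), -6826) = Mul(27225, -6826) = -185837850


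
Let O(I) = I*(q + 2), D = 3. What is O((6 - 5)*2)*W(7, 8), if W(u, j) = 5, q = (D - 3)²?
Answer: 20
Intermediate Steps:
q = 0 (q = (3 - 3)² = 0² = 0)
O(I) = 2*I (O(I) = I*(0 + 2) = I*2 = 2*I)
O((6 - 5)*2)*W(7, 8) = (2*((6 - 5)*2))*5 = (2*(1*2))*5 = (2*2)*5 = 4*5 = 20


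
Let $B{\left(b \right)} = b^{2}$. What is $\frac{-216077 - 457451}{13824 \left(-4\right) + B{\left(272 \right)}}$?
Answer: $- \frac{84191}{2336} \approx -36.041$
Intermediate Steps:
$\frac{-216077 - 457451}{13824 \left(-4\right) + B{\left(272 \right)}} = \frac{-216077 - 457451}{13824 \left(-4\right) + 272^{2}} = - \frac{673528}{-55296 + 73984} = - \frac{673528}{18688} = \left(-673528\right) \frac{1}{18688} = - \frac{84191}{2336}$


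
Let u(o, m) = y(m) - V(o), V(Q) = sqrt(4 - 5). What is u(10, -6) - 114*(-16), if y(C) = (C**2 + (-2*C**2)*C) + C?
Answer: 2286 - I ≈ 2286.0 - 1.0*I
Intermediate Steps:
V(Q) = I (V(Q) = sqrt(-1) = I)
y(C) = C + C**2 - 2*C**3 (y(C) = (C**2 - 2*C**3) + C = C + C**2 - 2*C**3)
u(o, m) = -I + m*(1 + m - 2*m**2) (u(o, m) = m*(1 + m - 2*m**2) - I = -I + m*(1 + m - 2*m**2))
u(10, -6) - 114*(-16) = (-I - 6*(1 - 6 - 2*(-6)**2)) - 114*(-16) = (-I - 6*(1 - 6 - 2*36)) + 1824 = (-I - 6*(1 - 6 - 72)) + 1824 = (-I - 6*(-77)) + 1824 = (-I + 462) + 1824 = (462 - I) + 1824 = 2286 - I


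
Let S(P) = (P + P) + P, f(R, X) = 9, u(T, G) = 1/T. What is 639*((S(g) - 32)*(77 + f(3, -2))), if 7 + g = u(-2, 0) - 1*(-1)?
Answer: -2830131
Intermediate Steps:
g = -13/2 (g = -7 + (1/(-2) - 1*(-1)) = -7 + (-½ + 1) = -7 + ½ = -13/2 ≈ -6.5000)
S(P) = 3*P (S(P) = 2*P + P = 3*P)
639*((S(g) - 32)*(77 + f(3, -2))) = 639*((3*(-13/2) - 32)*(77 + 9)) = 639*((-39/2 - 32)*86) = 639*(-103/2*86) = 639*(-4429) = -2830131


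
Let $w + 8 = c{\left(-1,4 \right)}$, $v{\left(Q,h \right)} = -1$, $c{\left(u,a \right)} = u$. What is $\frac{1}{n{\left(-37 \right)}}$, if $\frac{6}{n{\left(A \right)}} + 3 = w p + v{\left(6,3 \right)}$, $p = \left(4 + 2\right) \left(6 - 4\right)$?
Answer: $- \frac{56}{3} \approx -18.667$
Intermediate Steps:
$w = -9$ ($w = -8 - 1 = -9$)
$p = 12$ ($p = 6 \cdot 2 = 12$)
$n{\left(A \right)} = - \frac{3}{56}$ ($n{\left(A \right)} = \frac{6}{-3 - 109} = \frac{6}{-112} = 6 \left(- \frac{1}{112}\right) = - \frac{3}{56}$)
$\frac{1}{n{\left(-37 \right)}} = \frac{1}{- \frac{3}{56}} = - \frac{56}{3}$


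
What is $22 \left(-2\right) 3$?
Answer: $-132$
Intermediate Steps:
$22 \left(-2\right) 3 = \left(-44\right) 3 = -132$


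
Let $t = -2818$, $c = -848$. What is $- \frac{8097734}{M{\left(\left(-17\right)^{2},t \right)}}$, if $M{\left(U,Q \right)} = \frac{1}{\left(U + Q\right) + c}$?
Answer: $27346047718$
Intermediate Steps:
$M{\left(U,Q \right)} = \frac{1}{-848 + Q + U}$ ($M{\left(U,Q \right)} = \frac{1}{\left(U + Q\right) - 848} = \frac{1}{\left(Q + U\right) - 848} = \frac{1}{-848 + Q + U}$)
$- \frac{8097734}{M{\left(\left(-17\right)^{2},t \right)}} = - \frac{8097734}{\frac{1}{-848 - 2818 + \left(-17\right)^{2}}} = - \frac{8097734}{\frac{1}{-848 - 2818 + 289}} = - \frac{8097734}{\frac{1}{-3377}} = - \frac{8097734}{- \frac{1}{3377}} = \left(-8097734\right) \left(-3377\right) = 27346047718$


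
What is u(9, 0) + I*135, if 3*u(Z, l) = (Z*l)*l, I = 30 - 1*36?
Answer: -810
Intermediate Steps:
I = -6 (I = 30 - 36 = -6)
u(Z, l) = Z*l**2/3 (u(Z, l) = ((Z*l)*l)/3 = (Z*l**2)/3 = Z*l**2/3)
u(9, 0) + I*135 = (1/3)*9*0**2 - 6*135 = (1/3)*9*0 - 810 = 0 - 810 = -810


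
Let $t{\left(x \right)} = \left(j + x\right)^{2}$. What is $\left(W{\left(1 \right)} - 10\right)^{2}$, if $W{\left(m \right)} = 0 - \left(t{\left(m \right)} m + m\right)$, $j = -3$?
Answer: $225$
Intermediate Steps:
$t{\left(x \right)} = \left(-3 + x\right)^{2}$
$W{\left(m \right)} = - m - m \left(-3 + m\right)^{2}$ ($W{\left(m \right)} = 0 - \left(\left(-3 + m\right)^{2} m + m\right) = 0 - \left(m \left(-3 + m\right)^{2} + m\right) = 0 - \left(m + m \left(-3 + m\right)^{2}\right) = - m - m \left(-3 + m\right)^{2}$)
$\left(W{\left(1 \right)} - 10\right)^{2} = \left(\left(-1\right) 1 \left(1 + \left(-3 + 1\right)^{2}\right) - 10\right)^{2} = \left(\left(-1\right) 1 \left(1 + \left(-2\right)^{2}\right) - 10\right)^{2} = \left(\left(-1\right) 1 \left(1 + 4\right) - 10\right)^{2} = \left(\left(-1\right) 1 \cdot 5 - 10\right)^{2} = \left(-5 - 10\right)^{2} = \left(-15\right)^{2} = 225$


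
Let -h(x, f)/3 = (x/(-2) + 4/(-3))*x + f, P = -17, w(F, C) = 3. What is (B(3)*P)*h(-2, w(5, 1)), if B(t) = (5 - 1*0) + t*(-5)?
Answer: -1870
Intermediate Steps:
h(x, f) = -3*f - 3*x*(-4/3 - x/2) (h(x, f) = -3*((x/(-2) + 4/(-3))*x + f) = -3*((x*(-1/2) + 4*(-1/3))*x + f) = -3*((-x/2 - 4/3)*x + f) = -3*((-4/3 - x/2)*x + f) = -3*(x*(-4/3 - x/2) + f) = -3*(f + x*(-4/3 - x/2)) = -3*f - 3*x*(-4/3 - x/2))
B(t) = 5 - 5*t (B(t) = (5 + 0) - 5*t = 5 - 5*t)
(B(3)*P)*h(-2, w(5, 1)) = ((5 - 5*3)*(-17))*(-3*3 + 4*(-2) + (3/2)*(-2)**2) = ((5 - 15)*(-17))*(-9 - 8 + (3/2)*4) = (-10*(-17))*(-9 - 8 + 6) = 170*(-11) = -1870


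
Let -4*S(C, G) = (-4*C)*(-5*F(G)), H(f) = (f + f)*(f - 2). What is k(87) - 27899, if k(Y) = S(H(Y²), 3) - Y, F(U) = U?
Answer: -1718266676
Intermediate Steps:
H(f) = 2*f*(-2 + f) (H(f) = (2*f)*(-2 + f) = 2*f*(-2 + f))
S(C, G) = -5*C*G (S(C, G) = -(-4*C)*(-5*G)/4 = -5*C*G)
k(Y) = -Y - 30*Y²*(-2 + Y²) (k(Y) = -5*2*Y²*(-2 + Y²)*3 - Y = -30*Y²*(-2 + Y²) - Y = -Y - 30*Y²*(-2 + Y²))
k(87) - 27899 = 87*(-1 + 30*87*(2 - 1*87²)) - 27899 = 87*(-1 + 30*87*(2 - 1*7569)) - 27899 = 87*(-1 + 30*87*(2 - 7569)) - 27899 = 87*(-1 + 30*87*(-7567)) - 27899 = 87*(-1 - 19749870) - 27899 = 87*(-19749871) - 27899 = -1718238777 - 27899 = -1718266676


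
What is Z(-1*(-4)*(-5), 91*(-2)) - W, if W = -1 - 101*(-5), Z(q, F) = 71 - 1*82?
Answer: -515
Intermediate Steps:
Z(q, F) = -11 (Z(q, F) = 71 - 82 = -11)
W = 504 (W = -1 + 505 = 504)
Z(-1*(-4)*(-5), 91*(-2)) - W = -11 - 1*504 = -11 - 504 = -515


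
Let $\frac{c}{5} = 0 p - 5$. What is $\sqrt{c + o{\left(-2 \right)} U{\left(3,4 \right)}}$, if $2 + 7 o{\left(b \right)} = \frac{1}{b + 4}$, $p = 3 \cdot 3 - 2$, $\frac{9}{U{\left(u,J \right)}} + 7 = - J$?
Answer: $\frac{i \sqrt{588742}}{154} \approx 4.9824 i$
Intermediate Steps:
$U{\left(u,J \right)} = \frac{9}{-7 - J}$
$p = 7$ ($p = 9 - 2 = 7$)
$c = -25$ ($c = 5 \left(0 \cdot 7 - 5\right) = 5 \left(0 - 5\right) = 5 \left(-5\right) = -25$)
$o{\left(b \right)} = - \frac{2}{7} + \frac{1}{7 \left(4 + b\right)}$ ($o{\left(b \right)} = - \frac{2}{7} + \frac{1}{7 \left(b + 4\right)} = - \frac{2}{7} + \frac{1}{7 \left(4 + b\right)}$)
$\sqrt{c + o{\left(-2 \right)} U{\left(3,4 \right)}} = \sqrt{-25 + \frac{-7 - -4}{7 \left(4 - 2\right)} \left(- \frac{9}{7 + 4}\right)} = \sqrt{-25 + \frac{-7 + 4}{7 \cdot 2} \left(- \frac{9}{11}\right)} = \sqrt{-25 + \frac{1}{7} \cdot \frac{1}{2} \left(-3\right) \left(\left(-9\right) \frac{1}{11}\right)} = \sqrt{-25 - - \frac{27}{154}} = \sqrt{-25 + \frac{27}{154}} = \sqrt{- \frac{3823}{154}} = \frac{i \sqrt{588742}}{154}$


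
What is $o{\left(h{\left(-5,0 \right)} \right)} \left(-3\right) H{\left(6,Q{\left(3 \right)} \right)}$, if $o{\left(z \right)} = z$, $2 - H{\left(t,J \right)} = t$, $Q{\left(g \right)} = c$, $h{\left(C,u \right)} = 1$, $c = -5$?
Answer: $12$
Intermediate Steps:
$Q{\left(g \right)} = -5$
$H{\left(t,J \right)} = 2 - t$
$o{\left(h{\left(-5,0 \right)} \right)} \left(-3\right) H{\left(6,Q{\left(3 \right)} \right)} = 1 \left(-3\right) \left(2 - 6\right) = - 3 \left(2 - 6\right) = \left(-3\right) \left(-4\right) = 12$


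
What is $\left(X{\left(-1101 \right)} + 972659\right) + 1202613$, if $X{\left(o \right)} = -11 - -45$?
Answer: $2175306$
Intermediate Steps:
$X{\left(o \right)} = 34$ ($X{\left(o \right)} = -11 + 45 = 34$)
$\left(X{\left(-1101 \right)} + 972659\right) + 1202613 = \left(34 + 972659\right) + 1202613 = 972693 + 1202613 = 2175306$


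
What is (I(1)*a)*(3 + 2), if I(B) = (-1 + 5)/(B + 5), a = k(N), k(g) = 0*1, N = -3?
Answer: 0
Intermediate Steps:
k(g) = 0
a = 0
I(B) = 4/(5 + B)
(I(1)*a)*(3 + 2) = ((4/(5 + 1))*0)*(3 + 2) = ((4/6)*0)*5 = ((4*(1/6))*0)*5 = ((2/3)*0)*5 = 0*5 = 0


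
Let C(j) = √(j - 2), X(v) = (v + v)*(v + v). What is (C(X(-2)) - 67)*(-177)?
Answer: 11859 - 177*√14 ≈ 11197.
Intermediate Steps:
X(v) = 4*v² (X(v) = (2*v)*(2*v) = 4*v²)
C(j) = √(-2 + j)
(C(X(-2)) - 67)*(-177) = (√(-2 + 4*(-2)²) - 67)*(-177) = (√(-2 + 4*4) - 67)*(-177) = (√(-2 + 16) - 67)*(-177) = (√14 - 67)*(-177) = (-67 + √14)*(-177) = 11859 - 177*√14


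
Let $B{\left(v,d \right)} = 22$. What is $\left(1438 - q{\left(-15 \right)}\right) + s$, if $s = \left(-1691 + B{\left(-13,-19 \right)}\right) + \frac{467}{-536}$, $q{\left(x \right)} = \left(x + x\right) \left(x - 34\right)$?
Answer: $- \frac{912203}{536} \approx -1701.9$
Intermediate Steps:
$q{\left(x \right)} = 2 x \left(-34 + x\right)$
$s = - \frac{895051}{536}$ ($s = \left(-1691 + 22\right) + \frac{467}{-536} = -1669 + 467 \left(- \frac{1}{536}\right) = -1669 - \frac{467}{536} = - \frac{895051}{536} \approx -1669.9$)
$\left(1438 - q{\left(-15 \right)}\right) + s = \left(1438 - 2 \left(-15\right) \left(-34 - 15\right)\right) - \frac{895051}{536} = \left(1438 - 2 \left(-15\right) \left(-49\right)\right) - \frac{895051}{536} = \left(1438 - 1470\right) - \frac{895051}{536} = -32 - \frac{895051}{536} = - \frac{912203}{536}$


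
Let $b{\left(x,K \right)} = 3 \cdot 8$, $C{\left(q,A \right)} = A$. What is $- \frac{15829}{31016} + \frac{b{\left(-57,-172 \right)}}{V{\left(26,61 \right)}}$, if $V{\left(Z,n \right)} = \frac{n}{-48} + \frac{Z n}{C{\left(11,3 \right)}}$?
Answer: $- \frac{364980703}{785170040} \approx -0.46484$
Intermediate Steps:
$b{\left(x,K \right)} = 24$
$V{\left(Z,n \right)} = - \frac{n}{48} + \frac{Z n}{3}$ ($V{\left(Z,n \right)} = \frac{n}{-48} + \frac{Z n}{3} = n \left(- \frac{1}{48}\right) + Z n \frac{1}{3} = - \frac{n}{48} + \frac{Z n}{3}$)
$- \frac{15829}{31016} + \frac{b{\left(-57,-172 \right)}}{V{\left(26,61 \right)}} = - \frac{15829}{31016} + \frac{24}{\frac{1}{48} \cdot 61 \left(-1 + 16 \cdot 26\right)} = \left(-15829\right) \frac{1}{31016} + \frac{24}{\frac{1}{48} \cdot 61 \left(-1 + 416\right)} = - \frac{15829}{31016} + \frac{24}{\frac{1}{48} \cdot 61 \cdot 415} = - \frac{15829}{31016} + \frac{24}{\frac{25315}{48}} = - \frac{15829}{31016} + 24 \cdot \frac{48}{25315} = - \frac{15829}{31016} + \frac{1152}{25315} = - \frac{364980703}{785170040}$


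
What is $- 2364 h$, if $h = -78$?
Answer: $184392$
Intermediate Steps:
$- 2364 h = \left(-2364\right) \left(-78\right) = 184392$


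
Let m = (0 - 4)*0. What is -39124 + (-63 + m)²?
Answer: -35155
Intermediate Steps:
m = 0 (m = -4*0 = 0)
-39124 + (-63 + m)² = -39124 + (-63 + 0)² = -39124 + (-63)² = -39124 + 3969 = -35155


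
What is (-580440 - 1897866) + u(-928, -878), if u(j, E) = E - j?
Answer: -2478256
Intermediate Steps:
(-580440 - 1897866) + u(-928, -878) = (-580440 - 1897866) + (-878 - 1*(-928)) = -2478306 + (-878 + 928) = -2478306 + 50 = -2478256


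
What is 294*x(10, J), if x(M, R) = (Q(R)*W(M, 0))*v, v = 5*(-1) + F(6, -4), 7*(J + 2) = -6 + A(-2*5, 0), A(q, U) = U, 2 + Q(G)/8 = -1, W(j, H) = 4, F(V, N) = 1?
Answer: 112896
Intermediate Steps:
Q(G) = -24 (Q(G) = -16 + 8*(-1) = -16 - 8 = -24)
J = -20/7 (J = -2 + (-6 + 0)/7 = -2 + (⅐)*(-6) = -2 - 6/7 = -20/7 ≈ -2.8571)
v = -4 (v = 5*(-1) + 1 = -5 + 1 = -4)
x(M, R) = 384 (x(M, R) = -24*4*(-4) = -96*(-4) = 384)
294*x(10, J) = 294*384 = 112896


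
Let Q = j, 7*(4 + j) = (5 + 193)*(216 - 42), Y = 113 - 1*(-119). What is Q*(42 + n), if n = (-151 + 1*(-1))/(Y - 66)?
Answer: 117385840/581 ≈ 2.0204e+5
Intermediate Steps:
Y = 232 (Y = 113 + 119 = 232)
j = 34424/7 (j = -4 + ((5 + 193)*(216 - 42))/7 = -4 + (198*174)/7 = -4 + (⅐)*34452 = -4 + 34452/7 = 34424/7 ≈ 4917.7)
Q = 34424/7 ≈ 4917.7
n = -76/83 (n = (-151 + 1*(-1))/(232 - 66) = (-151 - 1)/166 = -152*1/166 = -76/83 ≈ -0.91566)
Q*(42 + n) = 34424*(42 - 76/83)/7 = (34424/7)*(3410/83) = 117385840/581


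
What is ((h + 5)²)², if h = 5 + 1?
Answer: 14641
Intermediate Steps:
h = 6
((h + 5)²)² = ((6 + 5)²)² = (11²)² = 121² = 14641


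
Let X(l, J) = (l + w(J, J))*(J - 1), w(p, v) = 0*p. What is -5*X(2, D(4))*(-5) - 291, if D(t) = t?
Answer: -141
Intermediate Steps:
w(p, v) = 0
X(l, J) = l*(-1 + J) (X(l, J) = (l + 0)*(J - 1) = l*(-1 + J))
-5*X(2, D(4))*(-5) - 291 = -10*(-1 + 4)*(-5) - 291 = -10*3*(-5) - 291 = -5*6*(-5) - 291 = -30*(-5) - 291 = 150 - 291 = -141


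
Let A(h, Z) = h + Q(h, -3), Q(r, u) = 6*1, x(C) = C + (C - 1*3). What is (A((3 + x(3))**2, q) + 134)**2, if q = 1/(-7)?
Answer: 30976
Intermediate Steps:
x(C) = -3 + 2*C (x(C) = C + (C - 3) = C + (-3 + C) = -3 + 2*C)
Q(r, u) = 6
q = -1/7 ≈ -0.14286
A(h, Z) = 6 + h (A(h, Z) = h + 6 = 6 + h)
(A((3 + x(3))**2, q) + 134)**2 = ((6 + (3 + (-3 + 2*3))**2) + 134)**2 = ((6 + (3 + (-3 + 6))**2) + 134)**2 = ((6 + (3 + 3)**2) + 134)**2 = ((6 + 6**2) + 134)**2 = ((6 + 36) + 134)**2 = (42 + 134)**2 = 176**2 = 30976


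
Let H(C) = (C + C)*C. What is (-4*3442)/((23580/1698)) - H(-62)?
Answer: -17055092/1965 ≈ -8679.4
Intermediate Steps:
H(C) = 2*C² (H(C) = (2*C)*C = 2*C²)
(-4*3442)/((23580/1698)) - H(-62) = (-4*3442)/((23580/1698)) - 2*(-62)² = -13768/(23580*(1/1698)) - 2*3844 = -13768/3930/283 - 1*7688 = -13768*283/3930 - 7688 = -1948172/1965 - 7688 = -17055092/1965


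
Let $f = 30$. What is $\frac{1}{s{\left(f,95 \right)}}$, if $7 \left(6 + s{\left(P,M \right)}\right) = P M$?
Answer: $\frac{7}{2808} \approx 0.0024929$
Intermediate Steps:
$s{\left(P,M \right)} = -6 + \frac{M P}{7}$ ($s{\left(P,M \right)} = -6 + \frac{P M}{7} = -6 + \frac{M P}{7}$)
$\frac{1}{s{\left(f,95 \right)}} = \frac{1}{-6 + \frac{1}{7} \cdot 95 \cdot 30} = \frac{1}{-6 + \frac{2850}{7}} = \frac{1}{\frac{2808}{7}} = \frac{7}{2808}$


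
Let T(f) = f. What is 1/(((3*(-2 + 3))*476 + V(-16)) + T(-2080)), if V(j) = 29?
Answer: -1/623 ≈ -0.0016051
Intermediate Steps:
1/(((3*(-2 + 3))*476 + V(-16)) + T(-2080)) = 1/(((3*(-2 + 3))*476 + 29) - 2080) = 1/(((3*1)*476 + 29) - 2080) = 1/((3*476 + 29) - 2080) = 1/((1428 + 29) - 2080) = 1/(1457 - 2080) = 1/(-623) = -1/623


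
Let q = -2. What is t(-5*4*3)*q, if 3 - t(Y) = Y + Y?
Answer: -246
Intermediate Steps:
t(Y) = 3 - 2*Y (t(Y) = 3 - (Y + Y) = 3 - 2*Y)
t(-5*4*3)*q = (3 - 2*(-5*4)*3)*(-2) = (3 - (-40)*3)*(-2) = (3 - 2*(-60))*(-2) = (3 + 120)*(-2) = 123*(-2) = -246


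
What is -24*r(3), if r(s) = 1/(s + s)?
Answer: -4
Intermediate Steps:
r(s) = 1/(2*s)
-24*r(3) = -12/3 = -24*⅙ = -4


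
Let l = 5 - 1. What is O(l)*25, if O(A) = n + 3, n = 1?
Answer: 100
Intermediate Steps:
l = 4
O(A) = 4 (O(A) = 1 + 3 = 4)
O(l)*25 = 4*25 = 100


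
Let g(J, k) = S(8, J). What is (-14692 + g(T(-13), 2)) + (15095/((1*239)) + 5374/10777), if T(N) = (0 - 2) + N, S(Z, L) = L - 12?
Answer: -37747809256/2575703 ≈ -14655.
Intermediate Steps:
S(Z, L) = -12 + L
T(N) = -2 + N
g(J, k) = -12 + J
(-14692 + g(T(-13), 2)) + (15095/((1*239)) + 5374/10777) = (-14692 + (-12 + (-2 - 13))) + (15095/((1*239)) + 5374/10777) = (-14692 + (-12 - 15)) + (15095/239 + 5374*(1/10777)) = (-14692 - 27) + (15095*(1/239) + 5374/10777) = -14719 + (15095/239 + 5374/10777) = -14719 + 163963201/2575703 = -37747809256/2575703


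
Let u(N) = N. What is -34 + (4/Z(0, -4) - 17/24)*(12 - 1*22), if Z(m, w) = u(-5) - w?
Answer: 157/12 ≈ 13.083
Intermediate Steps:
Z(m, w) = -5 - w
-34 + (4/Z(0, -4) - 17/24)*(12 - 1*22) = -34 + (4/(-5 - 1*(-4)) - 17/24)*(12 - 1*22) = -34 + (4/(-5 + 4) - 17*1/24)*(12 - 22) = -34 + (4/(-1) - 17/24)*(-10) = -34 + (4*(-1) - 17/24)*(-10) = -34 + (-4 - 17/24)*(-10) = -34 - 113/24*(-10) = -34 + 565/12 = 157/12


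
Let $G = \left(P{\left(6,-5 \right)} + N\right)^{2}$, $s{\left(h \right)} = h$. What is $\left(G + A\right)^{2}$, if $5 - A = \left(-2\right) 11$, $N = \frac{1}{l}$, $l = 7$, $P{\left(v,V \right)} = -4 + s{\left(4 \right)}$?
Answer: $\frac{1752976}{2401} \approx 730.1$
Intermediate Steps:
$P{\left(v,V \right)} = 0$ ($P{\left(v,V \right)} = -4 + 4 = 0$)
$N = \frac{1}{7} \approx 0.14286$
$G = \frac{1}{49}$ ($G = \left(0 + \frac{1}{7}\right)^{2} = \left(\frac{1}{7}\right)^{2} = \frac{1}{49} \approx 0.020408$)
$A = 27$ ($A = 5 - \left(-2\right) 11 = 5 - -22 = 5 + 22 = 27$)
$\left(G + A\right)^{2} = \left(\frac{1}{49} + 27\right)^{2} = \left(\frac{1324}{49}\right)^{2} = \frac{1752976}{2401}$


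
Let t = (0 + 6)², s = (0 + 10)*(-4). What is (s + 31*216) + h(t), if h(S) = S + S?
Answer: 6728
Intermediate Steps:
s = -40 (s = 10*(-4) = -40)
t = 36 (t = 6² = 36)
h(S) = 2*S
(s + 31*216) + h(t) = (-40 + 31*216) + 2*36 = (-40 + 6696) + 72 = 6656 + 72 = 6728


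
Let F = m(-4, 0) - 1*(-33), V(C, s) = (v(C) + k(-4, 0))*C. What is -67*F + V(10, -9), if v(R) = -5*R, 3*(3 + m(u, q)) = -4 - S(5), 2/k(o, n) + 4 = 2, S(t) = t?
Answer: -2319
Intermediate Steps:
k(o, n) = -1 (k(o, n) = 2/(-4 + 2) = 2/(-2) = 2*(-½) = -1)
m(u, q) = -6 (m(u, q) = -3 + (-4 - 1*5)/3 = -3 + (-4 - 5)/3 = -3 + (⅓)*(-9) = -3 - 3 = -6)
V(C, s) = C*(-1 - 5*C) (V(C, s) = (-5*C - 1)*C = (-1 - 5*C)*C = C*(-1 - 5*C))
F = 27 (F = -6 - 1*(-33) = -6 + 33 = 27)
-67*F + V(10, -9) = -67*27 - 1*10*(1 + 5*10) = -1809 - 1*10*(1 + 50) = -1809 - 1*10*51 = -1809 - 510 = -2319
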